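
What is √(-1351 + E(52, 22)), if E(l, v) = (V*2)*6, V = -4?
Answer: I*√1399 ≈ 37.403*I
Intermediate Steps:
E(l, v) = -48 (E(l, v) = -4*2*6 = -8*6 = -48)
√(-1351 + E(52, 22)) = √(-1351 - 48) = √(-1399) = I*√1399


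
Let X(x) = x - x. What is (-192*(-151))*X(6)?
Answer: 0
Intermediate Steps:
X(x) = 0
(-192*(-151))*X(6) = -192*(-151)*0 = 28992*0 = 0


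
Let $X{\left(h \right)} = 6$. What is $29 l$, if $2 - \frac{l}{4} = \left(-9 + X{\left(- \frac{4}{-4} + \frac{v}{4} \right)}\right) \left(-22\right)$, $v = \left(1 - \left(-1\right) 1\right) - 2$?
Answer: $-7424$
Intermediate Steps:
$v = 0$ ($v = \left(1 - -1\right) - 2 = \left(1 + 1\right) - 2 = 2 - 2 = 0$)
$l = -256$ ($l = 8 - 4 \left(-9 + 6\right) \left(-22\right) = 8 - 4 \left(\left(-3\right) \left(-22\right)\right) = 8 - 264 = -256$)
$29 l = 29 \left(-256\right) = -7424$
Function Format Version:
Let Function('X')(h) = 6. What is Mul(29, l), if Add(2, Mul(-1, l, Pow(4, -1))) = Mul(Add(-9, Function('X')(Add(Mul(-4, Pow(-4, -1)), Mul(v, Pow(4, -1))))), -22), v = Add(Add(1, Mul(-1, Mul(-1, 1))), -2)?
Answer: -7424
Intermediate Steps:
v = 0 (v = Add(Add(1, Mul(-1, -1)), -2) = Add(Add(1, 1), -2) = Add(2, -2) = 0)
l = -256 (l = Add(8, Mul(-4, Mul(Add(-9, 6), -22))) = Add(8, Mul(-4, Mul(-3, -22))) = Add(8, Mul(-4, 66)) = Add(8, -264) = -256)
Mul(29, l) = Mul(29, -256) = -7424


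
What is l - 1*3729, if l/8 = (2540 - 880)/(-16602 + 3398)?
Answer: -12312749/3301 ≈ -3730.0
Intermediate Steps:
l = -3320/3301 (l = 8*((2540 - 880)/(-16602 + 3398)) = 8*(1660/(-13204)) = 8*(1660*(-1/13204)) = 8*(-415/3301) = -3320/3301 ≈ -1.0058)
l - 1*3729 = -3320/3301 - 1*3729 = -3320/3301 - 3729 = -12312749/3301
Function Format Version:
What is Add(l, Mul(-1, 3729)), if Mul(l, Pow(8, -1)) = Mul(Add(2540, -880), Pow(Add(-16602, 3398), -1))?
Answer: Rational(-12312749, 3301) ≈ -3730.0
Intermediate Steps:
l = Rational(-3320, 3301) (l = Mul(8, Mul(Add(2540, -880), Pow(Add(-16602, 3398), -1))) = Mul(8, Mul(1660, Pow(-13204, -1))) = Mul(8, Mul(1660, Rational(-1, 13204))) = Mul(8, Rational(-415, 3301)) = Rational(-3320, 3301) ≈ -1.0058)
Add(l, Mul(-1, 3729)) = Add(Rational(-3320, 3301), Mul(-1, 3729)) = Add(Rational(-3320, 3301), -3729) = Rational(-12312749, 3301)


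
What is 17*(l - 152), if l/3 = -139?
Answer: -9673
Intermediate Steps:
l = -417 (l = 3*(-139) = -417)
17*(l - 152) = 17*(-417 - 152) = 17*(-569) = -9673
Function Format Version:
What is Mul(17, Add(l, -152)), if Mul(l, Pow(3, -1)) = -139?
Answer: -9673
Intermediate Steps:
l = -417 (l = Mul(3, -139) = -417)
Mul(17, Add(l, -152)) = Mul(17, Add(-417, -152)) = Mul(17, -569) = -9673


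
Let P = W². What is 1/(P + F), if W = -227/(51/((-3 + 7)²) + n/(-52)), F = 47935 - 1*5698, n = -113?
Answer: 1243225/54739444981 ≈ 2.2712e-5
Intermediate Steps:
F = 42237 (F = 47935 - 5698 = 42237)
W = -47216/1115 (W = -227/(51/((-3 + 7)²) - 113/(-52)) = -227/(51/(4²) - 113*(-1/52)) = -227/(51/16 + 113/52) = -227/1115/208 = -227*208/1115 = -47216/1115 ≈ -42.346)
P = 2229350656/1243225 (P = (-47216/1115)² = 2229350656/1243225 ≈ 1793.2)
1/(P + F) = 1/(2229350656/1243225 + 42237) = 1/(54739444981/1243225) = 1243225/54739444981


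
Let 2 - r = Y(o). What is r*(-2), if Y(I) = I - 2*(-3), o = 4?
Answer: 16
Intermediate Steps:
Y(I) = 6 + I (Y(I) = I + 6 = 6 + I)
r = -8 (r = 2 - (6 + 4) = 2 - 1*10 = 2 - 10 = -8)
r*(-2) = -8*(-2) = 16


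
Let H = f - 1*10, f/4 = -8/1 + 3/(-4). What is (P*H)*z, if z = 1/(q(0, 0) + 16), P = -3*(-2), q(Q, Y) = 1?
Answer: -270/17 ≈ -15.882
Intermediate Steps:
f = -35 (f = 4*(-8/1 + 3/(-4)) = 4*(-8*1 + 3*(-¼)) = 4*(-8 - ¾) = 4*(-35/4) = -35)
P = 6
z = 1/17 (z = 1/(1 + 16) = 1/17 ≈ 0.058824)
H = -45 (H = -35 - 1*10 = -35 - 10 = -45)
(P*H)*z = (6*(-45))*(1/17) = -270*1/17 = -270/17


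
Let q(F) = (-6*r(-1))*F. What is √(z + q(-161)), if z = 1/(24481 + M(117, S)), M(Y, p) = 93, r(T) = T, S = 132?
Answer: I*√583349481242/24574 ≈ 31.081*I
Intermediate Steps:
z = 1/24574 (z = 1/(24481 + 93) = 1/24574 ≈ 4.0693e-5)
q(F) = 6*F (q(F) = (-6*(-1))*F = 6*F)
√(z + q(-161)) = √(1/24574 + 6*(-161)) = √(1/24574 - 966) = √(-23738483/24574) = I*√583349481242/24574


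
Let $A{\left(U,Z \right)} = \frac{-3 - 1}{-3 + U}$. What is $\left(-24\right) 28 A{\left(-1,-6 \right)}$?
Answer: $-672$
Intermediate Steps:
$A{\left(U,Z \right)} = - \frac{4}{-3 + U}$
$\left(-24\right) 28 A{\left(-1,-6 \right)} = \left(-24\right) 28 \left(- \frac{4}{-3 - 1}\right) = - 672 \left(- \frac{4}{-4}\right) = - 672 \left(\left(-4\right) \left(- \frac{1}{4}\right)\right) = \left(-672\right) 1 = -672$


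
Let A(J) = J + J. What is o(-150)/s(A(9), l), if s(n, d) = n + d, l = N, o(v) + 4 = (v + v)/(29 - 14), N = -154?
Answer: 3/17 ≈ 0.17647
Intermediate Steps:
A(J) = 2*J
o(v) = -4 + 2*v/15 (o(v) = -4 + (v + v)/(29 - 14) = -4 + (2*v)/15 = -4 + (2*v)*(1/15) = -4 + 2*v/15)
l = -154
s(n, d) = d + n
o(-150)/s(A(9), l) = (-4 + (2/15)*(-150))/(-154 + 2*9) = (-4 - 20)/(-154 + 18) = -24/(-136) = -24*(-1/136) = 3/17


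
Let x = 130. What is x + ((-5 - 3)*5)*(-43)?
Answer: 1850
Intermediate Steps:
x + ((-5 - 3)*5)*(-43) = 130 + ((-5 - 3)*5)*(-43) = 130 - 8*5*(-43) = 130 - 40*(-43) = 130 + 1720 = 1850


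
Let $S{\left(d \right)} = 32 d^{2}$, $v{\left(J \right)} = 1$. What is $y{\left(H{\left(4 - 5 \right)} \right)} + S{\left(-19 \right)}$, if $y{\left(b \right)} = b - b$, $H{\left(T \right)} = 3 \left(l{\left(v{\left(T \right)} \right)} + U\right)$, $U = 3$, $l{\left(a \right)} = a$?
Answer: $11552$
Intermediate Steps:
$H{\left(T \right)} = 12$ ($H{\left(T \right)} = 3 \left(1 + 3\right) = 3 \cdot 4 = 12$)
$y{\left(b \right)} = 0$
$y{\left(H{\left(4 - 5 \right)} \right)} + S{\left(-19 \right)} = 0 + 32 \left(-19\right)^{2} = 0 + 32 \cdot 361 = 0 + 11552 = 11552$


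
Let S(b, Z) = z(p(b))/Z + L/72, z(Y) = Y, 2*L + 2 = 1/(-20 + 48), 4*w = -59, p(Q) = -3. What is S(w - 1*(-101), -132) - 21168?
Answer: -938842733/44352 ≈ -21168.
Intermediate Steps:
w = -59/4 (w = (1/4)*(-59) = -59/4 ≈ -14.750)
L = -55/56 (L = -1 + 1/(2*(-20 + 48)) = -1 + (1/2)/28 = -1 + (1/2)*(1/28) = -1 + 1/56 = -55/56 ≈ -0.98214)
S(b, Z) = -55/4032 - 3/Z (S(b, Z) = -3/Z - 55/56/72 = -3/Z - 55/56*1/72 = -3/Z - 55/4032 = -55/4032 - 3/Z)
S(w - 1*(-101), -132) - 21168 = (-55/4032 - 3/(-132)) - 21168 = (-55/4032 - 3*(-1/132)) - 21168 = (-55/4032 + 1/44) - 21168 = 403/44352 - 21168 = -938842733/44352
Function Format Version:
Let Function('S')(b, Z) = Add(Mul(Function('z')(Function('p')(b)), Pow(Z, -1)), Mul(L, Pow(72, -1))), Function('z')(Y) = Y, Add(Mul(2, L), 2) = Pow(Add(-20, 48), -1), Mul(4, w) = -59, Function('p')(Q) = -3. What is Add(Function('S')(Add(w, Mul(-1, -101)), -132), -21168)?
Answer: Rational(-938842733, 44352) ≈ -21168.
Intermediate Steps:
w = Rational(-59, 4) (w = Mul(Rational(1, 4), -59) = Rational(-59, 4) ≈ -14.750)
L = Rational(-55, 56) (L = Add(-1, Mul(Rational(1, 2), Pow(Add(-20, 48), -1))) = Add(-1, Mul(Rational(1, 2), Pow(28, -1))) = Add(-1, Mul(Rational(1, 2), Rational(1, 28))) = Add(-1, Rational(1, 56)) = Rational(-55, 56) ≈ -0.98214)
Function('S')(b, Z) = Add(Rational(-55, 4032), Mul(-3, Pow(Z, -1))) (Function('S')(b, Z) = Add(Mul(-3, Pow(Z, -1)), Mul(Rational(-55, 56), Pow(72, -1))) = Add(Mul(-3, Pow(Z, -1)), Mul(Rational(-55, 56), Rational(1, 72))) = Add(Mul(-3, Pow(Z, -1)), Rational(-55, 4032)) = Add(Rational(-55, 4032), Mul(-3, Pow(Z, -1))))
Add(Function('S')(Add(w, Mul(-1, -101)), -132), -21168) = Add(Add(Rational(-55, 4032), Mul(-3, Pow(-132, -1))), -21168) = Add(Add(Rational(-55, 4032), Mul(-3, Rational(-1, 132))), -21168) = Add(Add(Rational(-55, 4032), Rational(1, 44)), -21168) = Add(Rational(403, 44352), -21168) = Rational(-938842733, 44352)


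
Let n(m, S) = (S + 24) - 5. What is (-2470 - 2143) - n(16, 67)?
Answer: -4699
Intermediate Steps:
n(m, S) = 19 + S (n(m, S) = (24 + S) - 5 = 19 + S)
(-2470 - 2143) - n(16, 67) = (-2470 - 2143) - (19 + 67) = -4613 - 1*86 = -4613 - 86 = -4699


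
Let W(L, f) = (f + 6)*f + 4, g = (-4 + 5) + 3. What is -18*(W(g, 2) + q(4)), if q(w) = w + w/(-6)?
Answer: -420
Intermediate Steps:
q(w) = 5*w/6 (q(w) = w + w*(-⅙) = w - w/6 = 5*w/6)
g = 4 (g = 1 + 3 = 4)
W(L, f) = 4 + f*(6 + f) (W(L, f) = (6 + f)*f + 4 = f*(6 + f) + 4 = 4 + f*(6 + f))
-18*(W(g, 2) + q(4)) = -18*((4 + 2² + 6*2) + (⅚)*4) = -18*((4 + 4 + 12) + 10/3) = -18*(20 + 10/3) = -18*70/3 = -420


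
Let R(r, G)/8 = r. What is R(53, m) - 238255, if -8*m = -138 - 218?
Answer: -237831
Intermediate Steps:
m = 89/2 (m = -(-138 - 218)/8 = -⅛*(-356) = 89/2 ≈ 44.500)
R(r, G) = 8*r
R(53, m) - 238255 = 8*53 - 238255 = 424 - 238255 = -237831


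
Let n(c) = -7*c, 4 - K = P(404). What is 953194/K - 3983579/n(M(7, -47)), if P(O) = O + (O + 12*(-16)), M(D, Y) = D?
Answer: 1195621921/14994 ≈ 79740.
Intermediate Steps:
P(O) = -192 + 2*O (P(O) = O + (O - 192) = O + (-192 + O) = -192 + 2*O)
K = -612 (K = 4 - (-192 + 2*404) = 4 - (-192 + 808) = 4 - 1*616 = 4 - 616 = -612)
953194/K - 3983579/n(M(7, -47)) = 953194/(-612) - 3983579/((-7*7)) = 953194*(-1/612) - 3983579/(-49) = -476597/306 - 3983579*(-1/49) = -476597/306 + 3983579/49 = 1195621921/14994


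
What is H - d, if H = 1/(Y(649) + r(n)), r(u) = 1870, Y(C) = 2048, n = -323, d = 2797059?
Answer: -10958877161/3918 ≈ -2.7971e+6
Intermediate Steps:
H = 1/3918 (H = 1/(2048 + 1870) = 1/3918 ≈ 0.00025523)
H - d = 1/3918 - 1*2797059 = 1/3918 - 2797059 = -10958877161/3918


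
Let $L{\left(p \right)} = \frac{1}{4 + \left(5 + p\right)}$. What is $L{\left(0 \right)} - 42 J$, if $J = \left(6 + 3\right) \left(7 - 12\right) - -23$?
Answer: $\frac{8317}{9} \approx 924.11$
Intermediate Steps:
$L{\left(p \right)} = \frac{1}{9 + p}$
$J = -22$ ($J = 9 \left(-5\right) + 23 = -45 + 23 = -22$)
$L{\left(0 \right)} - 42 J = \frac{1}{9 + 0} - -924 = \frac{1}{9} + 924 = \frac{8317}{9}$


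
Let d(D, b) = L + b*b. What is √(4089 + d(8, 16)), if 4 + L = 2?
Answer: √4343 ≈ 65.901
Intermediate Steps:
L = -2 (L = -4 + 2 = -2)
d(D, b) = -2 + b² (d(D, b) = -2 + b*b = -2 + b²)
√(4089 + d(8, 16)) = √(4089 + (-2 + 16²)) = √(4089 + (-2 + 256)) = √(4089 + 254) = √4343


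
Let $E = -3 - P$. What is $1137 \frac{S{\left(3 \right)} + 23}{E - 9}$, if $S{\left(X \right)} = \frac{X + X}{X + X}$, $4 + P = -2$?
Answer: $-4548$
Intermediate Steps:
$P = -6$ ($P = -4 - 2 = -6$)
$S{\left(X \right)} = 1$ ($S{\left(X \right)} = \frac{2 X}{2 X} = 2 X \frac{1}{2 X} = 1$)
$E = 3$ ($E = -3 - -6 = -3 + 6 = 3$)
$1137 \frac{S{\left(3 \right)} + 23}{E - 9} = 1137 \frac{1 + 23}{3 - 9} = 1137 \frac{24}{-6} = 1137 \cdot 24 \left(- \frac{1}{6}\right) = 1137 \left(-4\right) = -4548$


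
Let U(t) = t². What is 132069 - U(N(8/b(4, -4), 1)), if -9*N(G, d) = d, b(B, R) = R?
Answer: 10697588/81 ≈ 1.3207e+5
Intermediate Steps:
N(G, d) = -d/9
132069 - U(N(8/b(4, -4), 1)) = 132069 - (-⅑*1)² = 132069 - (-⅑)² = 132069 - 1*1/81 = 132069 - 1/81 = 10697588/81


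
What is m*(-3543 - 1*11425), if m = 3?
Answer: -44904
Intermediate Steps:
m*(-3543 - 1*11425) = 3*(-3543 - 1*11425) = 3*(-3543 - 11425) = 3*(-14968) = -44904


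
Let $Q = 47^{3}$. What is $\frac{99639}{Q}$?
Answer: $\frac{99639}{103823} \approx 0.9597$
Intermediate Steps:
$Q = 103823$
$\frac{99639}{Q} = \frac{99639}{103823}$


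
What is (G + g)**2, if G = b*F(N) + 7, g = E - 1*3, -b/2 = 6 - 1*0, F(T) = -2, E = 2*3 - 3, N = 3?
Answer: 961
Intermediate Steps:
E = 3 (E = 6 - 3 = 3)
b = -12 (b = -2*(6 - 1*0) = -2*(6 + 0) = -2*6 = -12)
g = 0 (g = 3 - 1*3 = 3 - 3 = 0)
G = 31 (G = -12*(-2) + 7 = 24 + 7 = 31)
(G + g)**2 = (31 + 0)**2 = 31**2 = 961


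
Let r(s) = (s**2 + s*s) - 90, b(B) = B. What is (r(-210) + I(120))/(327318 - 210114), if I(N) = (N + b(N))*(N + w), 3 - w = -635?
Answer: 45005/19534 ≈ 2.3039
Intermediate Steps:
w = 638 (w = 3 - 1*(-635) = 3 + 635 = 638)
r(s) = -90 + 2*s**2 (r(s) = (s**2 + s**2) - 90 = 2*s**2 - 90 = -90 + 2*s**2)
I(N) = 2*N*(638 + N) (I(N) = (N + N)*(N + 638) = (2*N)*(638 + N) = 2*N*(638 + N))
(r(-210) + I(120))/(327318 - 210114) = ((-90 + 2*(-210)**2) + 2*120*(638 + 120))/(327318 - 210114) = ((-90 + 2*44100) + 2*120*758)/117204 = ((-90 + 88200) + 181920)*(1/117204) = (88110 + 181920)*(1/117204) = 270030*(1/117204) = 45005/19534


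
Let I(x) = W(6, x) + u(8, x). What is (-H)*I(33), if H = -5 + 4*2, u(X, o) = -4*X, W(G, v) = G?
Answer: 78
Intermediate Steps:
I(x) = -26 (I(x) = 6 - 4*8 = 6 - 32 = -26)
H = 3 (H = -5 + 8 = 3)
(-H)*I(33) = -1*3*(-26) = -3*(-26) = 78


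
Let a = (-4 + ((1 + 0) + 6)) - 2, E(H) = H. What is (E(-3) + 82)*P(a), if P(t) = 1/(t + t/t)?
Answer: 79/2 ≈ 39.500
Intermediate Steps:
a = 1 (a = (-4 + (1 + 6)) - 2 = (-4 + 7) - 2 = 3 - 2 = 1)
P(t) = 1/(1 + t) (P(t) = 1/(t + 1) = 1/(1 + t))
(E(-3) + 82)*P(a) = (-3 + 82)/(1 + 1) = 79/2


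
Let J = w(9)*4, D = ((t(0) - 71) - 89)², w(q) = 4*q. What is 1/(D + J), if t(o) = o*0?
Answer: 1/25744 ≈ 3.8844e-5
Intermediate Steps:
t(o) = 0
D = 25600 (D = ((0 - 71) - 89)² = (-71 - 89)² = (-160)² = 25600)
J = 144 (J = (4*9)*4 = 36*4 = 144)
1/(D + J) = 1/(25600 + 144) = 1/25744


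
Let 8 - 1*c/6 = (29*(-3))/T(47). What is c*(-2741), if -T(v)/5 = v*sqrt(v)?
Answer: -131568 + 1430802*sqrt(47)/11045 ≈ -1.3068e+5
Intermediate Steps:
T(v) = -5*v**(3/2) (T(v) = -5*v*sqrt(v) = -5*v**(3/2))
c = 48 - 522*sqrt(47)/11045 (c = 48 - 6*29*(-3)/((-235*sqrt(47))) = 48 - (-522)/((-235*sqrt(47))) = 48 - (-522)*(-sqrt(47)/11045) = 48 - 522*sqrt(47)/11045 ≈ 47.676)
c*(-2741) = (48 - 522*sqrt(47)/11045)*(-2741) = -131568 + 1430802*sqrt(47)/11045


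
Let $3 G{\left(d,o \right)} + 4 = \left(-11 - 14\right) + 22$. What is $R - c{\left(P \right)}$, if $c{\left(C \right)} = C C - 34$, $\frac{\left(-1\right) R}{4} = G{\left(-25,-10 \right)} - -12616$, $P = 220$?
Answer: $- \frac{296462}{3} \approx -98821.0$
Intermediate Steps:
$G{\left(d,o \right)} = - \frac{7}{3}$ ($G{\left(d,o \right)} = - \frac{4}{3} + \frac{\left(-11 - 14\right) + 22}{3} = - \frac{4}{3} + \frac{-25 + 22}{3} = - \frac{4}{3} + \frac{1}{3} \left(-3\right) = - \frac{4}{3} - 1 = - \frac{7}{3}$)
$R = - \frac{151364}{3}$ ($R = - 4 \left(- \frac{7}{3} - -12616\right) = - 4 \left(- \frac{7}{3} + 12616\right) = \left(-4\right) \frac{37841}{3} = - \frac{151364}{3} \approx -50455.0$)
$c{\left(C \right)} = -34 + C^{2}$ ($c{\left(C \right)} = C^{2} - 34 = -34 + C^{2}$)
$R - c{\left(P \right)} = - \frac{151364}{3} - \left(-34 + 220^{2}\right) = - \frac{151364}{3} - \left(-34 + 48400\right) = - \frac{151364}{3} - 48366 = - \frac{296462}{3}$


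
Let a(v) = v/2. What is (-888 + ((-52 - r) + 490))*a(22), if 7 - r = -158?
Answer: -6765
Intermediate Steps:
r = 165 (r = 7 - 1*(-158) = 7 + 158 = 165)
a(v) = v/2 (a(v) = v*(½) = v/2)
(-888 + ((-52 - r) + 490))*a(22) = (-888 + ((-52 - 1*165) + 490))*((½)*22) = (-888 + ((-52 - 165) + 490))*11 = (-888 + (-217 + 490))*11 = (-888 + 273)*11 = -615*11 = -6765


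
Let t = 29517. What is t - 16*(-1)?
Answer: 29533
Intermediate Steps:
t - 16*(-1) = 29517 - 16*(-1) = 29517 - (-16) = 29517 - 1*(-16) = 29517 + 16 = 29533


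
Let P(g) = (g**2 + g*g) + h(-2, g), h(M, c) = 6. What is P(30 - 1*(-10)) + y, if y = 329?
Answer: 3535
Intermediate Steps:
P(g) = 6 + 2*g**2 (P(g) = (g**2 + g*g) + 6 = (g**2 + g**2) + 6 = 2*g**2 + 6 = 6 + 2*g**2)
P(30 - 1*(-10)) + y = (6 + 2*(30 - 1*(-10))**2) + 329 = (6 + 2*(30 + 10)**2) + 329 = (6 + 2*40**2) + 329 = (6 + 2*1600) + 329 = (6 + 3200) + 329 = 3206 + 329 = 3535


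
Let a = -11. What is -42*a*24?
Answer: 11088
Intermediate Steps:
-42*a*24 = -42*(-11)*24 = 462*24 = 11088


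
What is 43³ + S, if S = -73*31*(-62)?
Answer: 219813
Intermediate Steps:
S = 140306 (S = -2263*(-62) = 140306)
43³ + S = 43³ + 140306 = 79507 + 140306 = 219813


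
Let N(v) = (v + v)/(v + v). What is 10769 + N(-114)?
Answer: 10770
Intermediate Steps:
N(v) = 1 (N(v) = (2*v)/((2*v)) = (2*v)*(1/(2*v)) = 1)
10769 + N(-114) = 10769 + 1 = 10770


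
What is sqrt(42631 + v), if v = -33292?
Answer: sqrt(9339) ≈ 96.639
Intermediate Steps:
sqrt(42631 + v) = sqrt(42631 - 33292) = sqrt(9339)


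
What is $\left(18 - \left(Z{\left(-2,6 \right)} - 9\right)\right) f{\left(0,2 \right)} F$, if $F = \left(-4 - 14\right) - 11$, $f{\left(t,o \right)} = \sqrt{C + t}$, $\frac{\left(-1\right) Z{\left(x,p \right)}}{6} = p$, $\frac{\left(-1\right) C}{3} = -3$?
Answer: $-5481$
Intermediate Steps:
$C = 9$ ($C = \left(-3\right) \left(-3\right) = 9$)
$Z{\left(x,p \right)} = - 6 p$
$f{\left(t,o \right)} = \sqrt{9 + t}$
$F = -29$ ($F = -18 - 11 = -29$)
$\left(18 - \left(Z{\left(-2,6 \right)} - 9\right)\right) f{\left(0,2 \right)} F = \left(18 - \left(\left(-6\right) 6 - 9\right)\right) \sqrt{9 + 0} \left(-29\right) = \left(18 - \left(-36 - 9\right)\right) \sqrt{9} \left(-29\right) = \left(18 - -45\right) 3 \left(-29\right) = \left(18 + 45\right) 3 \left(-29\right) = 63 \cdot 3 \left(-29\right) = 189 \left(-29\right) = -5481$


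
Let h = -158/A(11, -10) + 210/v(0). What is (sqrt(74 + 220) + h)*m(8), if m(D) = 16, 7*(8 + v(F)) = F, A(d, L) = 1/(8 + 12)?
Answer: -50980 + 112*sqrt(6) ≈ -50706.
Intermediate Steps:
A(d, L) = 1/20
v(F) = -8 + F/7
h = -12745/4 (h = -158/1/20 + 210/(-8 + (1/7)*0) = -158*20 + 210/(-8 + 0) = -3160 + 210/(-8) = -3160 + 210*(-1/8) = -3160 - 105/4 = -12745/4 ≈ -3186.3)
(sqrt(74 + 220) + h)*m(8) = (sqrt(74 + 220) - 12745/4)*16 = (sqrt(294) - 12745/4)*16 = (7*sqrt(6) - 12745/4)*16 = (-12745/4 + 7*sqrt(6))*16 = -50980 + 112*sqrt(6)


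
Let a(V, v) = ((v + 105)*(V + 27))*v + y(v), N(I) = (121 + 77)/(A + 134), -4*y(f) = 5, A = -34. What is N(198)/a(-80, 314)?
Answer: -198/697299925 ≈ -2.8395e-7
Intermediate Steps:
y(f) = -5/4 (y(f) = -¼*5 = -5/4)
N(I) = 99/50 (N(I) = (121 + 77)/(-34 + 134) = 198/100 = 198*(1/100) = 99/50)
a(V, v) = -5/4 + v*(27 + V)*(105 + v) (a(V, v) = ((v + 105)*(V + 27))*v - 5/4 = ((105 + v)*(27 + V))*v - 5/4 = ((27 + V)*(105 + v))*v - 5/4 = v*(27 + V)*(105 + v) - 5/4 = -5/4 + v*(27 + V)*(105 + v))
N(198)/a(-80, 314) = 99/(50*(-5/4 + 27*314² + 2835*314 - 80*314² + 105*(-80)*314)) = 99/(50*(-5/4 + 27*98596 + 890190 - 80*98596 - 2637600)) = 99/(50*(-5/4 + 2662092 + 890190 - 7887680 - 2637600)) = 99/(50*(-27891997/4)) = (99/50)*(-4/27891997) = -198/697299925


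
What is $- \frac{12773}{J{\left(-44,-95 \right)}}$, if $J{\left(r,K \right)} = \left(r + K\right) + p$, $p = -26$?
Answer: $\frac{12773}{165} \approx 77.412$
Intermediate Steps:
$J{\left(r,K \right)} = -26 + K + r$ ($J{\left(r,K \right)} = \left(r + K\right) - 26 = \left(K + r\right) - 26 = -26 + K + r$)
$- \frac{12773}{J{\left(-44,-95 \right)}} = - \frac{12773}{-26 - 95 - 44} = - \frac{12773}{-165} = \left(-12773\right) \left(- \frac{1}{165}\right) = \frac{12773}{165}$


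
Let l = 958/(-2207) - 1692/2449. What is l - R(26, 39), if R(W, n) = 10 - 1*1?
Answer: -54724873/5404943 ≈ -10.125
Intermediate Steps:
R(W, n) = 9 (R(W, n) = 10 - 1 = 9)
l = -6080386/5404943 (l = 958*(-1/2207) - 1692*1/2449 = -958/2207 - 1692/2449 = -6080386/5404943 ≈ -1.1250)
l - R(26, 39) = -6080386/5404943 - 1*9 = -6080386/5404943 - 9 = -54724873/5404943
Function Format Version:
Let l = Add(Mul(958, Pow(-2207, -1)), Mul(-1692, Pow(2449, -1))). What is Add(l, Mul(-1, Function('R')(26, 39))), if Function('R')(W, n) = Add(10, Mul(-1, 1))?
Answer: Rational(-54724873, 5404943) ≈ -10.125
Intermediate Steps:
Function('R')(W, n) = 9 (Function('R')(W, n) = Add(10, -1) = 9)
l = Rational(-6080386, 5404943) (l = Add(Mul(958, Rational(-1, 2207)), Mul(-1692, Rational(1, 2449))) = Add(Rational(-958, 2207), Rational(-1692, 2449)) = Rational(-6080386, 5404943) ≈ -1.1250)
Add(l, Mul(-1, Function('R')(26, 39))) = Add(Rational(-6080386, 5404943), Mul(-1, 9)) = Add(Rational(-6080386, 5404943), -9) = Rational(-54724873, 5404943)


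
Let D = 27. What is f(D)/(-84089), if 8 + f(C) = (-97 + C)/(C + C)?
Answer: 251/2270403 ≈ 0.00011055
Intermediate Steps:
f(C) = -8 + (-97 + C)/(2*C) (f(C) = -8 + (-97 + C)/(C + C) = -8 + (-97 + C)/((2*C)) = -8 + (-97 + C)*(1/(2*C)) = -8 + (-97 + C)/(2*C))
f(D)/(-84089) = ((1/2)*(-97 - 15*27)/27)/(-84089) = ((1/2)*(1/27)*(-97 - 405))*(-1/84089) = ((1/2)*(1/27)*(-502))*(-1/84089) = -251/27*(-1/84089) = 251/2270403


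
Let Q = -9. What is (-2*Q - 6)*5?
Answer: 60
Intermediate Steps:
(-2*Q - 6)*5 = (-2*(-9) - 6)*5 = (18 - 6)*5 = 12*5 = 60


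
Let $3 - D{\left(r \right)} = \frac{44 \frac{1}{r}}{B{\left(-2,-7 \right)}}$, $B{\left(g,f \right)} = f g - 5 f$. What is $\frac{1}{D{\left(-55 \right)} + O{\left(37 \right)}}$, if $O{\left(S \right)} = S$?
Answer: $\frac{245}{9804} \approx 0.02499$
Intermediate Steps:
$B{\left(g,f \right)} = - 5 f + f g$
$D{\left(r \right)} = 3 - \frac{44}{49 r}$ ($D{\left(r \right)} = 3 - \frac{44 \frac{1}{r}}{\left(-7\right) \left(-5 - 2\right)} = 3 - \frac{44 \frac{1}{r}}{\left(-7\right) \left(-7\right)} = 3 - \frac{44 \frac{1}{r}}{49} = 3 - \frac{44}{r} \frac{1}{49} = 3 - \frac{44}{49 r}$)
$\frac{1}{D{\left(-55 \right)} + O{\left(37 \right)}} = \frac{1}{\left(3 - \frac{44}{49 \left(-55\right)}\right) + 37} = \frac{1}{\left(3 - - \frac{4}{245}\right) + 37} = \frac{1}{\left(3 + \frac{4}{245}\right) + 37} = \frac{1}{\frac{739}{245} + 37} = \frac{1}{\frac{9804}{245}} = \frac{245}{9804}$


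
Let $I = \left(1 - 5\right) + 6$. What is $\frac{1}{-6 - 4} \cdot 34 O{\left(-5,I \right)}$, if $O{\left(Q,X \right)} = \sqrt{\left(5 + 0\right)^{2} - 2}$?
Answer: $- \frac{17 \sqrt{23}}{5} \approx -16.306$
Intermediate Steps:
$I = 2$ ($I = -4 + 6 = 2$)
$O{\left(Q,X \right)} = \sqrt{23}$ ($O{\left(Q,X \right)} = \sqrt{5^{2} - 2} = \sqrt{25 - 2} = \sqrt{23}$)
$\frac{1}{-6 - 4} \cdot 34 O{\left(-5,I \right)} = \frac{1}{-6 - 4} \cdot 34 \sqrt{23} = \frac{1}{-10} \cdot 34 \sqrt{23} = \left(- \frac{1}{10}\right) 34 \sqrt{23} = - \frac{17 \sqrt{23}}{5}$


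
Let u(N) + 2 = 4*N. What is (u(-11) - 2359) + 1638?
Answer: -767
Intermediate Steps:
u(N) = -2 + 4*N
(u(-11) - 2359) + 1638 = ((-2 + 4*(-11)) - 2359) + 1638 = ((-2 - 44) - 2359) + 1638 = (-46 - 2359) + 1638 = -2405 + 1638 = -767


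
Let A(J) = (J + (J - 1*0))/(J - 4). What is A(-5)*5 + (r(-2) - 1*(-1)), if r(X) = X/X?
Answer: 68/9 ≈ 7.5556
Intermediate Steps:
A(J) = 2*J/(-4 + J) (A(J) = (J + (J + 0))/(-4 + J) = (J + J)/(-4 + J) = (2*J)/(-4 + J) = 2*J/(-4 + J))
r(X) = 1
A(-5)*5 + (r(-2) - 1*(-1)) = (2*(-5)/(-4 - 5))*5 + (1 - 1*(-1)) = (2*(-5)/(-9))*5 + (1 + 1) = (2*(-5)*(-⅑))*5 + 2 = (10/9)*5 + 2 = 50/9 + 2 = 68/9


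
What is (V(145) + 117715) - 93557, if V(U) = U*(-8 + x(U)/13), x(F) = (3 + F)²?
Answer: 3475054/13 ≈ 2.6731e+5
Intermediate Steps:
V(U) = U*(-8 + (3 + U)²/13)
(V(145) + 117715) - 93557 = ((1/13)*145*(-104 + (3 + 145)²) + 117715) - 93557 = ((1/13)*145*(-104 + 148²) + 117715) - 93557 = ((1/13)*145*(-104 + 21904) + 117715) - 93557 = ((1/13)*145*21800 + 117715) - 93557 = (3161000/13 + 117715) - 93557 = 4691295/13 - 93557 = 3475054/13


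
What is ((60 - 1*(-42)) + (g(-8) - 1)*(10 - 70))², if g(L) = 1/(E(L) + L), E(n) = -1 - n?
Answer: 49284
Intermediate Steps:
g(L) = -1 (g(L) = 1/((-1 - L) + L) = 1/(-1) = -1)
((60 - 1*(-42)) + (g(-8) - 1)*(10 - 70))² = ((60 - 1*(-42)) + (-1 - 1)*(10 - 70))² = ((60 + 42) - 2*(-60))² = (102 + 120)² = 222² = 49284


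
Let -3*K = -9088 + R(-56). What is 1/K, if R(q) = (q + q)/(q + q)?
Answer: 1/3029 ≈ 0.00033014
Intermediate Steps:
R(q) = 1 (R(q) = (2*q)/((2*q)) = (2*q)*(1/(2*q)) = 1)
K = 3029 (K = -(-9088 + 1)/3 = -⅓*(-9087) = 3029)
1/K = 1/3029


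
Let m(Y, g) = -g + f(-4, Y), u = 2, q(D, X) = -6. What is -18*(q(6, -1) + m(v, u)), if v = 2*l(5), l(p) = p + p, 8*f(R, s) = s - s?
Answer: 144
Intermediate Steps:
f(R, s) = 0 (f(R, s) = (s - s)/8 = (1/8)*0 = 0)
l(p) = 2*p
v = 20 (v = 2*(2*5) = 2*10 = 20)
m(Y, g) = -g (m(Y, g) = -g + 0 = -g)
-18*(q(6, -1) + m(v, u)) = -18*(-6 - 1*2) = -18*(-6 - 2) = -18*(-8) = 144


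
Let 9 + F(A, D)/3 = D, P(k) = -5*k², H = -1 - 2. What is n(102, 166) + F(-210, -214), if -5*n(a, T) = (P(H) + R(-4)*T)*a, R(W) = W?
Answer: 68973/5 ≈ 13795.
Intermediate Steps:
H = -3
F(A, D) = -27 + 3*D
n(a, T) = -a*(-45 - 4*T)/5 (n(a, T) = -(-5*(-3)² - 4*T)*a/5 = -(-5*9 - 4*T)*a/5 = -(-45 - 4*T)*a/5 = -a*(-45 - 4*T)/5)
n(102, 166) + F(-210, -214) = (⅕)*102*(45 + 4*166) + (-27 + 3*(-214)) = (⅕)*102*(45 + 664) + (-27 - 642) = (⅕)*102*709 - 669 = 72318/5 - 669 = 68973/5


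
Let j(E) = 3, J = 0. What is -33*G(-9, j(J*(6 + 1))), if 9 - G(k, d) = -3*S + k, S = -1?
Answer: -495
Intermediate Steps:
G(k, d) = 6 - k (G(k, d) = 9 - (-3*(-1) + k) = 9 - (3 + k) = 9 + (-3 - k) = 6 - k)
-33*G(-9, j(J*(6 + 1))) = -33*(6 - 1*(-9)) = -33*(6 + 9) = -33*15 = -495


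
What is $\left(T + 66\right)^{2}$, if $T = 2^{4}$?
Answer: $6724$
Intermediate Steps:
$T = 16$
$\left(T + 66\right)^{2} = \left(16 + 66\right)^{2} = 82^{2} = 6724$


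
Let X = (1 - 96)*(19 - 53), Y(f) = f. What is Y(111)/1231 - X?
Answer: -3976019/1231 ≈ -3229.9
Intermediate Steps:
X = 3230 (X = -95*(-34) = 3230)
Y(111)/1231 - X = 111/1231 - 1*3230 = 111*(1/1231) - 3230 = 111/1231 - 3230 = -3976019/1231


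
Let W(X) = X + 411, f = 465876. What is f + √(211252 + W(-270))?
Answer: 465876 + √211393 ≈ 4.6634e+5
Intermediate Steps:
W(X) = 411 + X
f + √(211252 + W(-270)) = 465876 + √(211252 + (411 - 270)) = 465876 + √(211252 + 141) = 465876 + √211393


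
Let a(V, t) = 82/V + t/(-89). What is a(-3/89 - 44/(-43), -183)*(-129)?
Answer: -3692298243/337043 ≈ -10955.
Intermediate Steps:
a(V, t) = 82/V - t/89 (a(V, t) = 82/V + t*(-1/89) = 82/V - t/89)
a(-3/89 - 44/(-43), -183)*(-129) = (82/(-3/89 - 44/(-43)) - 1/89*(-183))*(-129) = (82/(-3*1/89 - 44*(-1/43)) + 183/89)*(-129) = (82/(-3/89 + 44/43) + 183/89)*(-129) = (82/(3787/3827) + 183/89)*(-129) = (82*(3827/3787) + 183/89)*(-129) = (313814/3787 + 183/89)*(-129) = (28622467/337043)*(-129) = -3692298243/337043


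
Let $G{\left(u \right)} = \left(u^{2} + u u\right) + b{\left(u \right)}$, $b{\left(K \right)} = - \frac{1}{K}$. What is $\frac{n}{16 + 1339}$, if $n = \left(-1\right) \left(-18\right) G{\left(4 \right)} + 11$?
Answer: $\frac{233}{542} \approx 0.42989$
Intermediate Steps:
$G{\left(u \right)} = - \frac{1}{u} + 2 u^{2}$ ($G{\left(u \right)} = \left(u^{2} + u u\right) - \frac{1}{u} = \left(u^{2} + u^{2}\right) - \frac{1}{u} = 2 u^{2} - \frac{1}{u} = - \frac{1}{u} + 2 u^{2}$)
$n = \frac{1165}{2}$ ($n = \left(-1\right) \left(-18\right) \frac{-1 + 2 \cdot 4^{3}}{4} + 11 = 18 \frac{-1 + 2 \cdot 64}{4} + 11 = 18 \frac{-1 + 128}{4} + 11 = 18 \cdot \frac{1}{4} \cdot 127 + 11 = 18 \cdot \frac{127}{4} + 11 = \frac{1143}{2} + 11 = \frac{1165}{2} \approx 582.5$)
$\frac{n}{16 + 1339} = \frac{1165}{2 \left(16 + 1339\right)} = \frac{1165}{2 \cdot 1355} = \frac{1165}{2} \cdot \frac{1}{1355} = \frac{233}{542}$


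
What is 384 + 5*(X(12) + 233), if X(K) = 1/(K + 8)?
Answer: 6197/4 ≈ 1549.3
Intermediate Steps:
X(K) = 1/(8 + K)
384 + 5*(X(12) + 233) = 384 + 5*(1/(8 + 12) + 233) = 384 + 5*(1/20 + 233) = 384 + 5*(4661/20) = 384 + 4661/4 = 6197/4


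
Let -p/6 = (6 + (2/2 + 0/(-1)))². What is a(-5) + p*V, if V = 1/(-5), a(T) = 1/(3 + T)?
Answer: 583/10 ≈ 58.300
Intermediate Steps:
V = -⅕ ≈ -0.20000
p = -294 (p = -6*(6 + (2/2 + 0/(-1)))² = -6*(6 + (2*(½) + 0*(-1)))² = -6*(6 + (1 + 0))² = -6*(6 + 1)² = -6*7² = -6*49 = -294)
a(-5) + p*V = 1/(3 - 5) - 294*(-⅕) = 1/(-2) + 294/5 = -½ + 294/5 = 583/10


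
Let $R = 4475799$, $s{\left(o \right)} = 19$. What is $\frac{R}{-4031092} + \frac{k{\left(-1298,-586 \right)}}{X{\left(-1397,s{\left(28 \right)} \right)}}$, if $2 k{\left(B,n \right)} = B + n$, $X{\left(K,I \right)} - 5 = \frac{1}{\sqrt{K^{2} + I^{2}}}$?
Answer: $- \frac{37279383397215351}{196714262249908} + \frac{942 \sqrt{1951970}}{48799249} \approx -189.48$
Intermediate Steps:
$X{\left(K,I \right)} = 5 + \frac{1}{\sqrt{I^{2} + K^{2}}}$ ($X{\left(K,I \right)} = 5 + \frac{1}{\sqrt{K^{2} + I^{2}}} = 5 + \frac{1}{\sqrt{I^{2} + K^{2}}}$)
$k{\left(B,n \right)} = \frac{B}{2} + \frac{n}{2}$ ($k{\left(B,n \right)} = \frac{B + n}{2} = \frac{B}{2} + \frac{n}{2}$)
$\frac{R}{-4031092} + \frac{k{\left(-1298,-586 \right)}}{X{\left(-1397,s{\left(28 \right)} \right)}} = \frac{4475799}{-4031092} + \frac{\frac{1}{2} \left(-1298\right) + \frac{1}{2} \left(-586\right)}{5 + \frac{1}{\sqrt{19^{2} + \left(-1397\right)^{2}}}} = 4475799 \left(- \frac{1}{4031092}\right) + \frac{-649 - 293}{5 + \frac{1}{\sqrt{361 + 1951609}}} = - \frac{4475799}{4031092} - \frac{942}{5 + \frac{1}{\sqrt{1951970}}} = - \frac{4475799}{4031092} - \frac{942}{5 + \frac{\sqrt{1951970}}{1951970}}$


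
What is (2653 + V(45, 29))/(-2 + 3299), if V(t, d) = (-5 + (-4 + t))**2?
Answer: 3949/3297 ≈ 1.1978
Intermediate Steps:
V(t, d) = (-9 + t)**2
(2653 + V(45, 29))/(-2 + 3299) = (2653 + (-9 + 45)**2)/(-2 + 3299) = (2653 + 36**2)/3297 = (2653 + 1296)*(1/3297) = 3949*(1/3297) = 3949/3297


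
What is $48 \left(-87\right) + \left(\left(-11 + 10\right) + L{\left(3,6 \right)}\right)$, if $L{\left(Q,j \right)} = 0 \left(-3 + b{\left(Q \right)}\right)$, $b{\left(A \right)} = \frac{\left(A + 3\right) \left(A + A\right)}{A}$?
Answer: $-4177$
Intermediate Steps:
$b{\left(A \right)} = 6 + 2 A$ ($b{\left(A \right)} = \frac{\left(3 + A\right) 2 A}{A} = \frac{2 A \left(3 + A\right)}{A} = 6 + 2 A$)
$L{\left(Q,j \right)} = 0$ ($L{\left(Q,j \right)} = 0 \left(-3 + \left(6 + 2 Q\right)\right) = 0 \left(3 + 2 Q\right) = 0$)
$48 \left(-87\right) + \left(\left(-11 + 10\right) + L{\left(3,6 \right)}\right) = 48 \left(-87\right) + \left(\left(-11 + 10\right) + 0\right) = -4176 + \left(-1 + 0\right) = -4176 - 1 = -4177$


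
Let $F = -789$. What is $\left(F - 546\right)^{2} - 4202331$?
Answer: $-2420106$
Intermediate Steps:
$\left(F - 546\right)^{2} - 4202331 = \left(-789 - 546\right)^{2} - 4202331 = \left(-1335\right)^{2} - 4202331 = 1782225 - 4202331 = -2420106$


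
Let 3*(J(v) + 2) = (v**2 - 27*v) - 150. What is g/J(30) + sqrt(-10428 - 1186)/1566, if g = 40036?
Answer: -20018/11 + I*sqrt(11614)/1566 ≈ -1819.8 + 0.068817*I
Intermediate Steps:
J(v) = -52 - 9*v + v**2/3 (J(v) = -2 + ((v**2 - 27*v) - 150)/3 = -2 + (-150 + v**2 - 27*v)/3 = -2 + (-50 - 9*v + v**2/3) = -52 - 9*v + v**2/3)
g/J(30) + sqrt(-10428 - 1186)/1566 = 40036/(-52 - 9*30 + (1/3)*30**2) + sqrt(-10428 - 1186)/1566 = 40036/(-52 - 270 + (1/3)*900) + sqrt(-11614)*(1/1566) = 40036/(-52 - 270 + 300) + (I*sqrt(11614))*(1/1566) = 40036/(-22) + I*sqrt(11614)/1566 = 40036*(-1/22) + I*sqrt(11614)/1566 = -20018/11 + I*sqrt(11614)/1566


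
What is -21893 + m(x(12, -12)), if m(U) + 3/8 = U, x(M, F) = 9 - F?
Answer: -174979/8 ≈ -21872.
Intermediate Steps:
m(U) = -3/8 + U
-21893 + m(x(12, -12)) = -21893 + (-3/8 + (9 - 1*(-12))) = -21893 + (-3/8 + (9 + 12)) = -21893 + (-3/8 + 21) = -21893 + 165/8 = -174979/8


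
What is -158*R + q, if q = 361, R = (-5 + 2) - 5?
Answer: 1625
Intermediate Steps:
R = -8 (R = -3 - 5 = -8)
-158*R + q = -158*(-8) + 361 = 1264 + 361 = 1625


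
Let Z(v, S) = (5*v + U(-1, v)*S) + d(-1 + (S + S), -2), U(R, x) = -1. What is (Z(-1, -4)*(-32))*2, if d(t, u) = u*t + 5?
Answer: -1408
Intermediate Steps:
d(t, u) = 5 + t*u (d(t, u) = t*u + 5 = 5 + t*u)
Z(v, S) = 7 - 5*S + 5*v (Z(v, S) = (5*v - S) + (5 + (-1 + (S + S))*(-2)) = (-S + 5*v) + (5 + (-1 + 2*S)*(-2)) = (-S + 5*v) + (5 + (2 - 4*S)) = (-S + 5*v) + (7 - 4*S) = 7 - 5*S + 5*v)
(Z(-1, -4)*(-32))*2 = ((7 - 5*(-4) + 5*(-1))*(-32))*2 = ((7 + 20 - 5)*(-32))*2 = (22*(-32))*2 = -704*2 = -1408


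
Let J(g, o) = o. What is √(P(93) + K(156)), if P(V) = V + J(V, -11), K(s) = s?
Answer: √238 ≈ 15.427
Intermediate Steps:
P(V) = -11 + V (P(V) = V - 11 = -11 + V)
√(P(93) + K(156)) = √((-11 + 93) + 156) = √(82 + 156) = √238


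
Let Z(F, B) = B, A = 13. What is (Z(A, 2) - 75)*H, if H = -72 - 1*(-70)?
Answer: 146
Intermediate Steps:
H = -2 (H = -72 + 70 = -2)
(Z(A, 2) - 75)*H = (2 - 75)*(-2) = -73*(-2) = 146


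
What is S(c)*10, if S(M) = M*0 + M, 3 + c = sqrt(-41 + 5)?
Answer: -30 + 60*I ≈ -30.0 + 60.0*I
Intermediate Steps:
c = -3 + 6*I (c = -3 + sqrt(-41 + 5) = -3 + sqrt(-36) = -3 + 6*I ≈ -3.0 + 6.0*I)
S(M) = M (S(M) = 0 + M = M)
S(c)*10 = (-3 + 6*I)*10 = -30 + 60*I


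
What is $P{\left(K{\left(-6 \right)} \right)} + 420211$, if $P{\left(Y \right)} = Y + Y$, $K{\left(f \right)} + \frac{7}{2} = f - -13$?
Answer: $420218$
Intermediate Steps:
$K{\left(f \right)} = \frac{19}{2} + f$ ($K{\left(f \right)} = - \frac{7}{2} + \left(f - -13\right) = - \frac{7}{2} + \left(f + 13\right) = - \frac{7}{2} + \left(13 + f\right) = \frac{19}{2} + f$)
$P{\left(Y \right)} = 2 Y$
$P{\left(K{\left(-6 \right)} \right)} + 420211 = 2 \left(\frac{19}{2} - 6\right) + 420211 = 2 \cdot \frac{7}{2} + 420211 = 7 + 420211 = 420218$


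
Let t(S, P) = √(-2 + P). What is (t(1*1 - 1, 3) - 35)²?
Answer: 1156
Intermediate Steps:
(t(1*1 - 1, 3) - 35)² = (√(-2 + 3) - 35)² = (√1 - 35)² = (1 - 35)² = (-34)² = 1156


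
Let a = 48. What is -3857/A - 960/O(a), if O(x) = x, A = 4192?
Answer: -87697/4192 ≈ -20.920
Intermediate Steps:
-3857/A - 960/O(a) = -3857/4192 - 960/48 = -3857*1/4192 - 960*1/48 = -3857/4192 - 20 = -87697/4192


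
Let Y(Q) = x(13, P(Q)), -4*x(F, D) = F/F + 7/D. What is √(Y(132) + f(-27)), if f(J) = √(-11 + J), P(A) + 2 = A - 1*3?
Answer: √(-17018 + 64516*I*√38)/254 ≈ 1.7185 + 1.7936*I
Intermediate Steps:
P(A) = -5 + A (P(A) = -2 + (A - 1*3) = -2 + (A - 3) = -2 + (-3 + A) = -5 + A)
x(F, D) = -¼ - 7/(4*D) (x(F, D) = -(F/F + 7/D)/4 = -(1 + 7/D)/4 = -¼ - 7/(4*D))
Y(Q) = (-2 - Q)/(4*(-5 + Q)) (Y(Q) = (-7 - (-5 + Q))/(4*(-5 + Q)) = (-7 + (5 - Q))/(4*(-5 + Q)) = (-2 - Q)/(4*(-5 + Q)))
√(Y(132) + f(-27)) = √((-2 - 1*132)/(4*(-5 + 132)) + √(-11 - 27)) = √((¼)*(-2 - 132)/127 + √(-38)) = √((¼)*(1/127)*(-134) + I*√38) = √(-67/254 + I*√38)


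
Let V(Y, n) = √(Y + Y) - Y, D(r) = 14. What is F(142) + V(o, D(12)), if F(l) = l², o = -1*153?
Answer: 20317 + 3*I*√34 ≈ 20317.0 + 17.493*I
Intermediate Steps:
o = -153
V(Y, n) = -Y + √2*√Y (V(Y, n) = √(2*Y) - Y = √2*√Y - Y = -Y + √2*√Y)
F(142) + V(o, D(12)) = 142² + (-1*(-153) + √2*√(-153)) = 20164 + (153 + √2*(3*I*√17)) = 20164 + (153 + 3*I*√34) = 20317 + 3*I*√34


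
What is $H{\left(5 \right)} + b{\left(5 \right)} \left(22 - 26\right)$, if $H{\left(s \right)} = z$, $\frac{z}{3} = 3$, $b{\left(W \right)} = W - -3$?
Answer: $-23$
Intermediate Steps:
$b{\left(W \right)} = 3 + W$ ($b{\left(W \right)} = W + 3 = 3 + W$)
$z = 9$ ($z = 3 \cdot 3 = 9$)
$H{\left(s \right)} = 9$
$H{\left(5 \right)} + b{\left(5 \right)} \left(22 - 26\right) = 9 + \left(3 + 5\right) \left(22 - 26\right) = 9 + 8 \left(22 - 26\right) = 9 + 8 \left(-4\right) = 9 - 32 = -23$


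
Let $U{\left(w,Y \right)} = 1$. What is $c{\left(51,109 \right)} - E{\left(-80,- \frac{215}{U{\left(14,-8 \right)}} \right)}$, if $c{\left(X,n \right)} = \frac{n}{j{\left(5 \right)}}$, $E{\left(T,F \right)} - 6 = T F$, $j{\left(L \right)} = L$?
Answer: $- \frac{85921}{5} \approx -17184.0$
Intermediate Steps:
$E{\left(T,F \right)} = 6 + F T$ ($E{\left(T,F \right)} = 6 + T F = 6 + F T$)
$c{\left(X,n \right)} = \frac{n}{5}$
$c{\left(51,109 \right)} - E{\left(-80,- \frac{215}{U{\left(14,-8 \right)}} \right)} = \frac{1}{5} \cdot 109 - \left(6 + - \frac{215}{1} \left(-80\right)\right) = \frac{109}{5} - \left(6 + \left(-215\right) 1 \left(-80\right)\right) = \frac{109}{5} - \left(6 - -17200\right) = \frac{109}{5} - \left(6 + 17200\right) = \frac{109}{5} - 17206 = - \frac{85921}{5}$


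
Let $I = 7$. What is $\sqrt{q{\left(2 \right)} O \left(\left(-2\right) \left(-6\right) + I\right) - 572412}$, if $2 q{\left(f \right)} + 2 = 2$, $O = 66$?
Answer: $2 i \sqrt{143103} \approx 756.58 i$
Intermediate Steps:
$q{\left(f \right)} = 0$ ($q{\left(f \right)} = -1 + \frac{1}{2} \cdot 2 = -1 + 1 = 0$)
$\sqrt{q{\left(2 \right)} O \left(\left(-2\right) \left(-6\right) + I\right) - 572412} = \sqrt{0 \cdot 66 \left(\left(-2\right) \left(-6\right) + 7\right) - 572412} = \sqrt{0 \left(12 + 7\right) - 572412} = \sqrt{0 \cdot 19 - 572412} = \sqrt{0 - 572412} = \sqrt{-572412} = 2 i \sqrt{143103}$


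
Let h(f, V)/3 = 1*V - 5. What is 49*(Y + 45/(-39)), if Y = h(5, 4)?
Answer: -2646/13 ≈ -203.54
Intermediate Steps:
h(f, V) = -15 + 3*V (h(f, V) = 3*(1*V - 5) = 3*(V - 5) = 3*(-5 + V) = -15 + 3*V)
Y = -3 (Y = -15 + 3*4 = -15 + 12 = -3)
49*(Y + 45/(-39)) = 49*(-3 + 45/(-39)) = 49*(-3 + 45*(-1/39)) = 49*(-3 - 15/13) = 49*(-54/13) = -2646/13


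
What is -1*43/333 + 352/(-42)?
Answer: -19837/2331 ≈ -8.5101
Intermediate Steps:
-1*43/333 + 352/(-42) = -43*1/333 + 352*(-1/42) = -43/333 - 176/21 = -19837/2331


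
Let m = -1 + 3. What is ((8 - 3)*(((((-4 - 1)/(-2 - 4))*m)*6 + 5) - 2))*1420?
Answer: 92300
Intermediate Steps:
m = 2
((8 - 3)*(((((-4 - 1)/(-2 - 4))*m)*6 + 5) - 2))*1420 = ((8 - 3)*(((((-4 - 1)/(-2 - 4))*2)*6 + 5) - 2))*1420 = (5*(((-5/(-6)*2)*6 + 5) - 2))*1420 = (5*(((-5*(-1/6)*2)*6 + 5) - 2))*1420 = (5*((((5/6)*2)*6 + 5) - 2))*1420 = (5*(((5/3)*6 + 5) - 2))*1420 = (5*((10 + 5) - 2))*1420 = (5*(15 - 2))*1420 = (5*13)*1420 = 65*1420 = 92300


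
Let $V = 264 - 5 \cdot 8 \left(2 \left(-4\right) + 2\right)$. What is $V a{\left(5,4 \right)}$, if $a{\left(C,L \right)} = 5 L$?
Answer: $10080$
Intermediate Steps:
$V = 504$ ($V = 264 - 40 \left(-8 + 2\right) = 264 - 40 \left(-6\right) = 264 - -240 = 264 + 240 = 504$)
$V a{\left(5,4 \right)} = 504 \cdot 5 \cdot 4 = 504 \cdot 20 = 10080$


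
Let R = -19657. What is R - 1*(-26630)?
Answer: 6973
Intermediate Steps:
R - 1*(-26630) = -19657 - 1*(-26630) = -19657 + 26630 = 6973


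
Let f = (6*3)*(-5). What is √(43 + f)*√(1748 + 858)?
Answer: I*√122482 ≈ 349.97*I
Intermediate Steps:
f = -90 (f = 18*(-5) = -90)
√(43 + f)*√(1748 + 858) = √(43 - 90)*√(1748 + 858) = √(-47)*√2606 = (I*√47)*√2606 = I*√122482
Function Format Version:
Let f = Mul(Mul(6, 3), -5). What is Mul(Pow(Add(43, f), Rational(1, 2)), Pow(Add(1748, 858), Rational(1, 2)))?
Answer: Mul(I, Pow(122482, Rational(1, 2))) ≈ Mul(349.97, I)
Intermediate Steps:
f = -90 (f = Mul(18, -5) = -90)
Mul(Pow(Add(43, f), Rational(1, 2)), Pow(Add(1748, 858), Rational(1, 2))) = Mul(Pow(Add(43, -90), Rational(1, 2)), Pow(Add(1748, 858), Rational(1, 2))) = Mul(Pow(-47, Rational(1, 2)), Pow(2606, Rational(1, 2))) = Mul(Mul(I, Pow(47, Rational(1, 2))), Pow(2606, Rational(1, 2))) = Mul(I, Pow(122482, Rational(1, 2)))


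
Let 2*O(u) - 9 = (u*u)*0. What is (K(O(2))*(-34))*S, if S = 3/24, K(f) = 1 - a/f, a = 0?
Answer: -17/4 ≈ -4.2500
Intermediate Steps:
O(u) = 9/2 (O(u) = 9/2 + ((u*u)*0)/2 = 9/2 + (u²*0)/2 = 9/2 + (½)*0 = 9/2 + 0 = 9/2)
K(f) = 1 (K(f) = 1 - 0/f = 1 - 1*0 = 1 + 0 = 1)
S = ⅛ (S = 3*(1/24) = ⅛ ≈ 0.12500)
(K(O(2))*(-34))*S = (1*(-34))*(⅛) = -34*⅛ = -17/4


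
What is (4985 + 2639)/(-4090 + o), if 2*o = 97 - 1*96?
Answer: -15248/8179 ≈ -1.8643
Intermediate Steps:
o = ½ (o = (97 - 1*96)/2 = (97 - 96)/2 = (½)*1 = ½ ≈ 0.50000)
(4985 + 2639)/(-4090 + o) = (4985 + 2639)/(-4090 + ½) = 7624/(-8179/2) = 7624*(-2/8179) = -15248/8179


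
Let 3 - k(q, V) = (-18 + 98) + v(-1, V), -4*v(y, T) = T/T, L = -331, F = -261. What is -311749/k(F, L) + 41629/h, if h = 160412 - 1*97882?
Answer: 77987439983/19196710 ≈ 4062.5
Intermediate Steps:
h = 62530 (h = 160412 - 97882 = 62530)
v(y, T) = -1/4 (v(y, T) = -T/(4*T) = -1/4*1 = -1/4)
k(q, V) = -307/4 (k(q, V) = 3 - ((-18 + 98) - 1/4) = 3 - (80 - 1/4) = 3 - 1*319/4 = 3 - 319/4 = -307/4)
-311749/k(F, L) + 41629/h = -311749/(-307/4) + 41629/62530 = -311749*(-4/307) + 41629*(1/62530) = 1246996/307 + 41629/62530 = 77987439983/19196710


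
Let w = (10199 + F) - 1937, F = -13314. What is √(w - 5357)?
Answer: I*√10409 ≈ 102.02*I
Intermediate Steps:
w = -5052 (w = (10199 - 13314) - 1937 = -3115 - 1937 = -5052)
√(w - 5357) = √(-5052 - 5357) = √(-10409) = I*√10409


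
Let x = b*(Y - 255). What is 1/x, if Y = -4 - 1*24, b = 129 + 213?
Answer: -1/96786 ≈ -1.0332e-5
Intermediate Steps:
b = 342
Y = -28 (Y = -4 - 24 = -28)
x = -96786 (x = 342*(-28 - 255) = 342*(-283) = -96786)
1/x = 1/(-96786) = -1/96786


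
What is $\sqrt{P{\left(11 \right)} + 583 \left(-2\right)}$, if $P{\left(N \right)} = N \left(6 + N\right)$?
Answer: $i \sqrt{979} \approx 31.289 i$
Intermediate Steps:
$\sqrt{P{\left(11 \right)} + 583 \left(-2\right)} = \sqrt{11 \left(6 + 11\right) + 583 \left(-2\right)} = \sqrt{11 \cdot 17 - 1166} = \sqrt{187 - 1166} = \sqrt{-979} = i \sqrt{979}$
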